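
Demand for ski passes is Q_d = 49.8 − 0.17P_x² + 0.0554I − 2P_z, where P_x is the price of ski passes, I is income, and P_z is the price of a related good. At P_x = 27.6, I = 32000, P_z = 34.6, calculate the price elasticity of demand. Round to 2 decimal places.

Substituting, Q_d = 49.8 − 0.17(27.6)² + 0.0554(32000) − 2(34.6) = 49.8 − 129.4992 + 1772.8 − 69.2 = 1623.9008.
∂Q_d/∂P_x = −2·0.17·P_x = -9.384, so E_p = -9.384·(27.6/1623.9008) ≈ -0.16.
|E_p| < 1: demand is inelastic.

-0.16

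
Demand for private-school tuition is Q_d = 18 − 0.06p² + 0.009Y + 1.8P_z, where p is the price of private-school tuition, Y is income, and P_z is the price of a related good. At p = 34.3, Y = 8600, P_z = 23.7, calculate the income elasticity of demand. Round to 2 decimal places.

Substituting, Q_d = 18 − 0.06(34.3)² + 0.009(8600) + 1.8(23.7) = 18 − 70.5894 + 77.4 + 42.66 = 67.4706.
∂Q_d/∂Y = +0.009, so E_I = 0.009·(8600/67.4706) ≈ 1.15.
E_I > 1: normal good (luxury).

1.15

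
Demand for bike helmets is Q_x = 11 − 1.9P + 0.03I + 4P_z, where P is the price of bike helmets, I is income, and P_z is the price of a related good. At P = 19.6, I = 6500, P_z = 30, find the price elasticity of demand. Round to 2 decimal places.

First evaluate Q_x: 11 − 1.9(19.6) + 0.03(6500) + 4(30) = 11 − 37.24 + 195 + 120 = 288.76.
∂Q_x/∂P = −1.9, so E_p = (−1.9)·(19.6/288.76) ≈ -0.13.
|E_p| < 1: demand is inelastic.

-0.13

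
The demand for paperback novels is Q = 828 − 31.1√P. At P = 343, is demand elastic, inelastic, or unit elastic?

At P = 343, Q = 252.0199.
dQ/dP = −31.1/(2√P) = −31.1/(2·18.5203).
Point elasticity E = (dQ/dP)·(P/Q) = -0.8396 × 343/252.0199 ≈ -1.143.
|E| ≈ 1.143 > 1, so demand is elastic.

elastic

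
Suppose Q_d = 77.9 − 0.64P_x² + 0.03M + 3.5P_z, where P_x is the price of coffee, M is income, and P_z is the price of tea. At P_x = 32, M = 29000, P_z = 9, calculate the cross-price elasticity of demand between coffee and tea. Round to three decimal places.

0.097

At the given point, Q_d = 77.9 − 0.64(32)² + 0.03(29000) + 3.5(9) = 77.9 − 655.36 + 870 + 31.5 = 324.04.
∂Q_d/∂P_z = +3.5, so E_xy = 3.5·(9/324.04) ≈ 0.097.
E_xy > 0: the goods are substitutes.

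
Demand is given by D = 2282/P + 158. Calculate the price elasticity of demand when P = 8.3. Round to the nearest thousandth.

-0.635

At P = 8.3, D = 432.9398.
dD/dP = −2282/P² = −33.1253.
Point elasticity E = (dD/dP)·(P/D) = -33.1253 × 8.3/432.9398 ≈ -0.635.
|E| < 1, so demand is inelastic at this price.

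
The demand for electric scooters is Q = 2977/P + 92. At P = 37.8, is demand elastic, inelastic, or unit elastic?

inelastic

At P = 37.8, Q = 170.7566.
dQ/dP = −2977/P² = −2.0835.
Point elasticity E = (dQ/dP)·(P/Q) = -2.0835 × 37.8/170.7566 ≈ -0.461.
|E| ≈ 0.461 < 1, so demand is inelastic.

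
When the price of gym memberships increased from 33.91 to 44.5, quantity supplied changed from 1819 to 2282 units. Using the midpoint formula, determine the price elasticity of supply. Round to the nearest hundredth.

%Δq = (2282 − 1819)/[(1819 + 2282)/2] = 463/2050.5 ≈ 0.2258.
%ΔP = (44.5 − 33.91)/[(33.91 + 44.5)/2] = 10.59/39.205 ≈ 0.2701.
Arc elasticity E = %Δq/%ΔP ≈ 0.2258/0.2701 ≈ 0.84.
|E| < 1: supply is inelastic over this range.

0.84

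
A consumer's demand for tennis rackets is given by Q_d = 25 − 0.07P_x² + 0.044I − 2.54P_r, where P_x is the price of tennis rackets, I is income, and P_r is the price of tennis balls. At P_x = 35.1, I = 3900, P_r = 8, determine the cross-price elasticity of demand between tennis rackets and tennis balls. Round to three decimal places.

Substituting, Q_d = 25 − 0.07(35.1)² + 0.044(3900) − 2.54(8) = 25 − 86.2407 + 171.6 − 20.32 = 90.0393.
∂Q_d/∂P_r = −2.54, so E_xy = -2.54·(8/90.0393) ≈ -0.226.
E_xy < 0: the goods are complements.

-0.226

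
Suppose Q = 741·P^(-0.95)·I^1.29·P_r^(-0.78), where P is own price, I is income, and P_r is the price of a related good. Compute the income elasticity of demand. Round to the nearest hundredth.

1.29

For a Cobb–Douglas (constant-elasticity) form Q = A·I^α·…, the elasticity with respect to I equals the exponent α at every point.
Here the exponent on I is 1.29, so the income elasticity of demand is 1.29.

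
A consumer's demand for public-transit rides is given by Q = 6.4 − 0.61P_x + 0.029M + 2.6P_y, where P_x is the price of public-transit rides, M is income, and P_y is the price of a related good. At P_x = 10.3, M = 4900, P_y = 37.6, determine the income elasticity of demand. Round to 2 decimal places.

0.59

First evaluate Q: 6.4 − 0.61(10.3) + 0.029(4900) + 2.6(37.6) = 6.4 − 6.283 + 142.1 + 97.76 = 239.977.
∂Q/∂M = +0.029, so E_I = 0.029·(4900/239.977) ≈ 0.59.
E_I ∈ (0,1): normal good (necessity).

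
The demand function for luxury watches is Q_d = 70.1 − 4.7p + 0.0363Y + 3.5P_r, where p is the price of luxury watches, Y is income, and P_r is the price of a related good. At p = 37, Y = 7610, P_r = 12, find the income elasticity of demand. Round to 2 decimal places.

1.29

Substituting, Q_d = 70.1 − 4.7(37) + 0.0363(7610) + 3.5(12) = 70.1 − 173.9 + 276.243 + 42 = 214.443.
∂Q_d/∂Y = +0.0363, so E_I = 0.0363·(7610/214.443) ≈ 1.29.
E_I > 1: normal good (luxury).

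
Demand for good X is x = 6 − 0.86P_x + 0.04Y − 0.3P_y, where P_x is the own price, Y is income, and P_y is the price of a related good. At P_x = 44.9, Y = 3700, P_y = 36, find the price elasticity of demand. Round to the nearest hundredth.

-0.37

x = 6 − 0.86(44.9) + 0.04(3700) − 0.3(36) = 6 − 38.614 + 148 − 10.8 = 104.586.
∂x/∂P_x = −0.86, so E_p = (−0.86)·(44.9/104.586) ≈ -0.37.
|E_p| < 1: demand is inelastic.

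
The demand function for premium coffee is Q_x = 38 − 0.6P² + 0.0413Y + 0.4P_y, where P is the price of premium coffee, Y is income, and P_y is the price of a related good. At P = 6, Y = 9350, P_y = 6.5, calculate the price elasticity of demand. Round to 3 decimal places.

Evaluating quantity at (P, Y, P_y) gives Q_x = 38 − 0.6(6)² + 0.0413(9350) + 0.4(6.5) = 38 − 21.6 + 386.155 + 2.6 = 405.155.
∂Q_x/∂P = −2·0.6·P = -7.2, so E_p = -7.2·(6/405.155) ≈ -0.107.
|E_p| < 1: demand is inelastic.

-0.107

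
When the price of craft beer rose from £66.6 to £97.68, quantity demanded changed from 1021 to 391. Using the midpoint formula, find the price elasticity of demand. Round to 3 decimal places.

%Δq = (391 − 1021)/[(1021 + 391)/2] = -630/706 ≈ -0.8924.
%ΔP = (97.68 − 66.6)/[(66.6 + 97.68)/2] = 31.08/82.14 ≈ 0.3784.
Arc elasticity E = %Δq/%ΔP ≈ -0.8924/0.3784 ≈ -2.358.
|E| > 1: demand is elastic over this range.

-2.358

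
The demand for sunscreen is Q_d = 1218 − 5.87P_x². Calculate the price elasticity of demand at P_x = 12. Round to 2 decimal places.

-4.54

At P_x = 12, Q_d = 372.72.
dQ_d/dP_x = −2·5.87·P_x = −140.88.
Point elasticity E = (dQ_d/dP_x)·(P_x/Q_d) = -140.88 × 12/372.72 ≈ -4.54.
|E| > 1, so demand is elastic at this price.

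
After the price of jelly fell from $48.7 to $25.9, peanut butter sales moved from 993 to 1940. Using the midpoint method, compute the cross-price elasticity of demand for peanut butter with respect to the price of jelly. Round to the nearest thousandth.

%ΔQ_x = (1940 − 993)/[(993+1940)/2] = 947/1466.5 ≈ 0.6458.
%ΔP_y = (25.9 − 48.7)/[(48.7+25.9)/2] ≈ -0.6113.
E_xy = 0.6458/-0.6113 ≈ -1.056.
E_xy < 0, so peanut butter and jelly are complements.

-1.056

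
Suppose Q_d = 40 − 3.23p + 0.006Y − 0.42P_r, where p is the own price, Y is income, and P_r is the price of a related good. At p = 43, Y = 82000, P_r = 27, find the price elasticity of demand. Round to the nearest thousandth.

Evaluating quantity at (p, Y, P_r) gives Q_d = 40 − 3.23(43) + 0.006(82000) − 0.42(27) = 40 − 138.89 + 492 − 11.34 = 381.77.
∂Q_d/∂p = −3.23, so E_p = (−3.23)·(43/381.77) ≈ -0.364.
|E_p| < 1: demand is inelastic.

-0.364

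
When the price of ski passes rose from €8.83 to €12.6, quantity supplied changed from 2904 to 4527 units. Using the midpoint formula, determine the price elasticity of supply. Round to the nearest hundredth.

%ΔQ = (4527 − 2904)/[(2904 + 4527)/2] = 1623/3715.5 ≈ 0.4368.
%Δp = (12.6 − 8.83)/[(8.83 + 12.6)/2] = 3.77/10.715 ≈ 0.3518.
Arc elasticity E = %ΔQ/%Δp ≈ 0.4368/0.3518 ≈ 1.24.
|E| > 1: supply is elastic over this range.

1.24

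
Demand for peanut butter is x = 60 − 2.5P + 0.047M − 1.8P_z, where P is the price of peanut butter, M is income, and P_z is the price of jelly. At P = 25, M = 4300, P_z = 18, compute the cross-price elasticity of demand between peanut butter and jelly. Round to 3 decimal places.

-0.194

x = 60 − 2.5(25) + 0.047(4300) − 1.8(18) = 60 − 62.5 + 202.1 − 32.4 = 167.2.
∂x/∂P_z = −1.8, so E_xy = -1.8·(18/167.2) ≈ -0.194.
E_xy < 0: the goods are complements.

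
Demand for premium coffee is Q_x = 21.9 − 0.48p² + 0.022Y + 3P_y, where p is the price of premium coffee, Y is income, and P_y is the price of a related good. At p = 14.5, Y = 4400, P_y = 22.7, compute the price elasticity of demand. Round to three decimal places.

-2.350

Q_x = 21.9 − 0.48(14.5)² + 0.022(4400) + 3(22.7) = 21.9 − 100.92 + 96.8 + 68.1 = 85.88.
∂Q_x/∂p = −2·0.48·p = -13.92, so E_p = -13.92·(14.5/85.88) ≈ -2.350.
|E_p| > 1: demand is elastic.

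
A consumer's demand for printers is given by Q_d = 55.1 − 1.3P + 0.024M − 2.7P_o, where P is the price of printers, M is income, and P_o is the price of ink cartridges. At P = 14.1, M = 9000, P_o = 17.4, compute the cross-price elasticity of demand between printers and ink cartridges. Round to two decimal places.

Substituting, Q_d = 55.1 − 1.3(14.1) + 0.024(9000) − 2.7(17.4) = 55.1 − 18.33 + 216 − 46.98 = 205.79.
∂Q_d/∂P_o = −2.7, so E_xy = -2.7·(17.4/205.79) ≈ -0.23.
E_xy < 0: the goods are complements.

-0.23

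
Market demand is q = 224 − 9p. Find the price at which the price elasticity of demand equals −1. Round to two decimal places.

For linear demand q = a − bp, E = −bp/(a − bp). |E| = 1 ⇒ bp = a − bp ⇒ p = a/(2b).
p = 224/(2·9) ≈ 12.44.

12.44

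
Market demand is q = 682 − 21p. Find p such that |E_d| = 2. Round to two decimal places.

Set −bp/(a − bp) = −2 ⇒ bp = 2(a − bp) ⇒ bp(1+2) = 2·a.
p = 2·682/(21·3) ≈ 21.65.

21.65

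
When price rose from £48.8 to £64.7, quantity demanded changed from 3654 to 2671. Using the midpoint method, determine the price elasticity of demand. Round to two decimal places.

-1.11

%ΔQ = (2671 − 3654)/[(3654 + 2671)/2] = -983/3162.5 ≈ -0.3108.
%ΔP = (64.7 − 48.8)/[(48.8 + 64.7)/2] = 15.9/56.75 ≈ 0.2802.
Arc elasticity E = %ΔQ/%ΔP ≈ -0.3108/0.2802 ≈ -1.11.
|E| > 1: demand is elastic over this range.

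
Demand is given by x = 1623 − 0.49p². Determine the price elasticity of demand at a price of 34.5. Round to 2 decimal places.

-1.12

At p = 34.5, x = 1039.7775.
dx/dp = −2·0.49·p = −33.81.
Point elasticity E = (dx/dp)·(p/x) = -33.81 × 34.5/1039.7775 ≈ -1.12.
|E| > 1, so demand is elastic at this price.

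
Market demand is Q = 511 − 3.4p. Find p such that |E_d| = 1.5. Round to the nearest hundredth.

90.18

Set −bp/(a − bp) = −1.5 ⇒ bp = 1.5(a − bp) ⇒ bp(1+1.5) = 1.5·a.
p = 1.5·511/(3.4·2.5) ≈ 90.18.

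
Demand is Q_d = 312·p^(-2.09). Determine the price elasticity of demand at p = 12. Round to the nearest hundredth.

-2.09

For a Cobb–Douglas (constant-elasticity) form Q_d = A·p^α·…, the elasticity with respect to p equals the exponent α at every point.
Here the exponent on p is -2.09, so the price elasticity of demand is -2.09.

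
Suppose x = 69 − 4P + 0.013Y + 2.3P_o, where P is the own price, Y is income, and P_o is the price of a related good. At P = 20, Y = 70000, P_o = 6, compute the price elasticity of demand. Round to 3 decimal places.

-0.088

x = 69 − 4(20) + 0.013(70000) + 2.3(6) = 69 − 80 + 910 + 13.8 = 912.8.
∂x/∂P = −4, so E_p = (−4)·(20/912.8) ≈ -0.088.
|E_p| < 1: demand is inelastic.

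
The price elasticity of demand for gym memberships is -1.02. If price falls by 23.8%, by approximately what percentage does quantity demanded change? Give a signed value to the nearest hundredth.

%ΔQ ≈ E × %ΔP = (-1.02) × (-23.8%) ≈ 24.28%.

24.28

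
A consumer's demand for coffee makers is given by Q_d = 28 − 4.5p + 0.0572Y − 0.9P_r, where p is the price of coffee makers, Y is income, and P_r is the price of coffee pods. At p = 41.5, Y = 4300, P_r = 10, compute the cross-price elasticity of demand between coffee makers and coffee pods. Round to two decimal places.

Evaluating quantity at (p, Y, P_r) gives Q_d = 28 − 4.5(41.5) + 0.0572(4300) − 0.9(10) = 28 − 186.75 + 245.96 − 9 = 78.21.
∂Q_d/∂P_r = −0.9, so E_xy = -0.9·(10/78.21) ≈ -0.12.
E_xy < 0: the goods are complements.

-0.12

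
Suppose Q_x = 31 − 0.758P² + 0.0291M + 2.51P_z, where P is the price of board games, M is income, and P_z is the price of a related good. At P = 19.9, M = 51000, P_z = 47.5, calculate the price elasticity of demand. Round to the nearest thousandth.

-0.450

Substituting, Q_x = 31 − 0.758(19.9)² + 0.0291(51000) + 2.51(47.5) = 31 − 300.1756 + 1484.1 + 119.225 = 1334.1494.
∂Q_x/∂P = −2·0.758·P = -30.1684, so E_p = -30.1684·(19.9/1334.1494) ≈ -0.450.
|E_p| < 1: demand is inelastic.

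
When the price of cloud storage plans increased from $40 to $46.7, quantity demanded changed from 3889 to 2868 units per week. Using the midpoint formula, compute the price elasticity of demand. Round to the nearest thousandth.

-1.955

%ΔQ = (2868 − 3889)/[(3889 + 2868)/2] = -1021/3378.5 ≈ -0.3022.
%ΔP = (46.7 − 40)/[(40 + 46.7)/2] = 6.7/43.35 ≈ 0.1546.
Arc elasticity E = %ΔQ/%ΔP ≈ -0.3022/0.1546 ≈ -1.955.
|E| > 1: demand is elastic over this range.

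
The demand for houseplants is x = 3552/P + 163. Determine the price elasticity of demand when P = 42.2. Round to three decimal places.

-0.341

At P = 42.2, x = 247.1706.
dx/dP = −3552/P² = −1.9946.
Point elasticity E = (dx/dP)·(P/x) = -1.9946 × 42.2/247.1706 ≈ -0.341.
|E| < 1, so demand is inelastic at this price.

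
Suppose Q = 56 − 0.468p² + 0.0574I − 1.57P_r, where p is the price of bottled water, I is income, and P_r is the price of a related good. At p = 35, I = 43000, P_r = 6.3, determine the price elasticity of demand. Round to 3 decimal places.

First evaluate Q: 56 − 0.468(35)² + 0.0574(43000) − 1.57(6.3) = 56 − 573.3 + 2468.2 − 9.891 = 1941.009.
∂Q/∂p = −2·0.468·p = -32.76, so E_p = -32.76·(35/1941.009) ≈ -0.591.
|E_p| < 1: demand is inelastic.

-0.591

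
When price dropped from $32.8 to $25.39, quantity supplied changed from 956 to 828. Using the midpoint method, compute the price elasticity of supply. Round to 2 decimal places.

%ΔQ = (828 − 956)/[(956 + 828)/2] = -128/892 ≈ -0.1435.
%ΔP = (25.39 − 32.8)/[(32.8 + 25.39)/2] = -7.41/29.095 ≈ -0.2547.
Arc elasticity E = %ΔQ/%ΔP ≈ -0.1435/-0.2547 ≈ 0.56.
|E| < 1: supply is inelastic over this range.

0.56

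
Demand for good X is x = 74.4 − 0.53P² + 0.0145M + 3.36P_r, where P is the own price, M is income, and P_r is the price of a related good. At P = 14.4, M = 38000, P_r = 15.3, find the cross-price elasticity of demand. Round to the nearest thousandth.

0.091

Substituting, x = 74.4 − 0.53(14.4)² + 0.0145(38000) + 3.36(15.3) = 74.4 − 109.9008 + 551 + 51.408 = 566.9072.
∂x/∂P_r = +3.36, so E_xy = 3.36·(15.3/566.9072) ≈ 0.091.
E_xy > 0: the goods are substitutes.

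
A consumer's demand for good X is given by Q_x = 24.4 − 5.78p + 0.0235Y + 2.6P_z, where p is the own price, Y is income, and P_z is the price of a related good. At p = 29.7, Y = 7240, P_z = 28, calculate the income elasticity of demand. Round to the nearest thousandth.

1.778

Substituting, Q_x = 24.4 − 5.78(29.7) + 0.0235(7240) + 2.6(28) = 24.4 − 171.666 + 170.14 + 72.8 = 95.674.
∂Q_x/∂Y = +0.0235, so E_I = 0.0235·(7240/95.674) ≈ 1.778.
E_I > 1: normal good (luxury).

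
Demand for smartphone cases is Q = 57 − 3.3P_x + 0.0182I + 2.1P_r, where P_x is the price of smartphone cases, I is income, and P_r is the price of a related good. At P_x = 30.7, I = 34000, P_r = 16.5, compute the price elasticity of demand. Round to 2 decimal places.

-0.17

Substituting, Q = 57 − 3.3(30.7) + 0.0182(34000) + 2.1(16.5) = 57 − 101.31 + 618.8 + 34.65 = 609.14.
∂Q/∂P_x = −3.3, so E_p = (−3.3)·(30.7/609.14) ≈ -0.17.
|E_p| < 1: demand is inelastic.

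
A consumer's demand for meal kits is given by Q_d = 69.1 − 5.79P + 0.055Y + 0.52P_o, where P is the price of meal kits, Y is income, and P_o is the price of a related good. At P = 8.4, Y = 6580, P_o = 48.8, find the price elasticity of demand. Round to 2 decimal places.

-0.12

Substituting, Q_d = 69.1 − 5.79(8.4) + 0.055(6580) + 0.52(48.8) = 69.1 − 48.636 + 361.9 + 25.376 = 407.74.
∂Q_d/∂P = −5.79, so E_p = (−5.79)·(8.4/407.74) ≈ -0.12.
|E_p| < 1: demand is inelastic.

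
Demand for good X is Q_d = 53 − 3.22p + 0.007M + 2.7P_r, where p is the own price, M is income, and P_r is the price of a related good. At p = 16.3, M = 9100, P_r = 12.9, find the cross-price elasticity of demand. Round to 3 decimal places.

First evaluate Q_d: 53 − 3.22(16.3) + 0.007(9100) + 2.7(12.9) = 53 − 52.486 + 63.7 + 34.83 = 99.044.
∂Q_d/∂P_r = +2.7, so E_xy = 2.7·(12.9/99.044) ≈ 0.352.
E_xy > 0: the goods are substitutes.

0.352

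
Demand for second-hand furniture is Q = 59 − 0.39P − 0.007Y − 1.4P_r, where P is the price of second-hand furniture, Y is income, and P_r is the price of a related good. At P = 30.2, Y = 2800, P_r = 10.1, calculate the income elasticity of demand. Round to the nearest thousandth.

Substituting, Q = 59 − 0.39(30.2) − 0.007(2800) − 1.4(10.1) = 59 − 11.778 − 19.6 − 14.14 = 13.482.
∂Q/∂Y = −0.007, so E_I = -0.007·(2800/13.482) ≈ -1.454.
E_I < 0: inferior good.

-1.454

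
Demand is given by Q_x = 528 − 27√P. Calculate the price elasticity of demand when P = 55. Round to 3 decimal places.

At P = 55, Q_x = 327.7626.
dQ_x/dP = −27/(2√P) = −27/(2·7.4162).
Point elasticity E = (dQ_x/dP)·(P/Q_x) = -1.8203 × 55/327.7626 ≈ -0.305.
|E| < 1, so demand is inelastic at this price.

-0.305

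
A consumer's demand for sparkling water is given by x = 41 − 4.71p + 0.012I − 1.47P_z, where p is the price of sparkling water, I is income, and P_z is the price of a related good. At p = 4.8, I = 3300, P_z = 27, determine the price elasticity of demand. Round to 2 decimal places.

-1.24

x = 41 − 4.71(4.8) + 0.012(3300) − 1.47(27) = 41 − 22.608 + 39.6 − 39.69 = 18.302.
∂x/∂p = −4.71, so E_p = (−4.71)·(4.8/18.302) ≈ -1.24.
|E_p| > 1: demand is elastic.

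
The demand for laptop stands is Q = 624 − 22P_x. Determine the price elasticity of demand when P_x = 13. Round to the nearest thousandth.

-0.846

At P_x = 13, Q = 338.
dQ/dP_x = −22.
Point elasticity E = (dQ/dP_x)·(P_x/Q) = -22 × 13/338 ≈ -0.846.
|E| < 1, so demand is inelastic at this price.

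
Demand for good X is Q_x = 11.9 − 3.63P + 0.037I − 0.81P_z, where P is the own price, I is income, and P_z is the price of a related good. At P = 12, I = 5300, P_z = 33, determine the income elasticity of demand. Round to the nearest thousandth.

At the given point, Q_x = 11.9 − 3.63(12) + 0.037(5300) − 0.81(33) = 11.9 − 43.56 + 196.1 − 26.73 = 137.71.
∂Q_x/∂I = +0.037, so E_I = 0.037·(5300/137.71) ≈ 1.424.
E_I > 1: normal good (luxury).

1.424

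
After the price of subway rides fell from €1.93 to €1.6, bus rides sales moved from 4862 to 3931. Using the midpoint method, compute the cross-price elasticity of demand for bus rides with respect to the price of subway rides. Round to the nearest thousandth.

1.133

%ΔQ_x = (3931 − 4862)/[(4862+3931)/2] = -931/4396.5 ≈ -0.2118.
%ΔP_y = (1.6 − 1.93)/[(1.93+1.6)/2] ≈ -0.1870.
E_xy = -0.2118/-0.1870 ≈ 1.133.
E_xy > 0, so bus rides and subway rides are substitutes.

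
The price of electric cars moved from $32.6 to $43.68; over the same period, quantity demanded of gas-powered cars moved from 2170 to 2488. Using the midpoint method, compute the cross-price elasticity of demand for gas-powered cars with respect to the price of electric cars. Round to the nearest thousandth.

%ΔQ_x = (2488 − 2170)/[(2170+2488)/2] = 318/2329 ≈ 0.1365.
%ΔP_y = (43.68 − 32.6)/[(32.6+43.68)/2] ≈ 0.2905.
E_xy = 0.1365/0.2905 ≈ 0.470.
E_xy > 0, so gas-powered cars and electric cars are substitutes.

0.470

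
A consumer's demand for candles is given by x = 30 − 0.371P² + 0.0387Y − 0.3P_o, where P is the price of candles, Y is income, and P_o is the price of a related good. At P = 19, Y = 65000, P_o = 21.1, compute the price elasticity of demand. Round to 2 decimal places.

-0.11

First evaluate x: 30 − 0.371(19)² + 0.0387(65000) − 0.3(21.1) = 30 − 133.931 + 2515.5 − 6.33 = 2405.239.
∂x/∂P = −2·0.371·P = -14.098, so E_p = -14.098·(19/2405.239) ≈ -0.11.
|E_p| < 1: demand is inelastic.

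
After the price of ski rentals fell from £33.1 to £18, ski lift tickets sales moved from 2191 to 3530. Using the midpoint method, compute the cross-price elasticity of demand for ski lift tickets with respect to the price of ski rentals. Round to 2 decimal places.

-0.79

%ΔQ_x = (3530 − 2191)/[(2191+3530)/2] = 1339/2860.5 ≈ 0.4681.
%ΔP_y = (18 − 33.1)/[(33.1+18)/2] ≈ -0.5910.
E_xy = 0.4681/-0.5910 ≈ -0.79.
E_xy < 0, so ski lift tickets and ski rentals are complements.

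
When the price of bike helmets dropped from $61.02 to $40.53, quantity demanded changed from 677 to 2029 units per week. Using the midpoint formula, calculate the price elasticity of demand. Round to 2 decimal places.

%Δq = (2029 − 677)/[(677 + 2029)/2] = 1352/1353 ≈ 0.9993.
%ΔP = (40.53 − 61.02)/[(61.02 + 40.53)/2] = -20.49/50.775 ≈ -0.4035.
Arc elasticity E = %Δq/%ΔP ≈ 0.9993/-0.4035 ≈ -2.48.
|E| > 1: demand is elastic over this range.

-2.48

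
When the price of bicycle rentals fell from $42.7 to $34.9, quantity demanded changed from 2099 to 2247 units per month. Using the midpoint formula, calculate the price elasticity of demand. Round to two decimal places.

%Δq = (2247 − 2099)/[(2099 + 2247)/2] = 148/2173 ≈ 0.0681.
%Δp = (34.9 − 42.7)/[(42.7 + 34.9)/2] = -7.8/38.8 ≈ -0.2010.
Arc elasticity E = %Δq/%Δp ≈ 0.0681/-0.2010 ≈ -0.34.
|E| < 1: demand is inelastic over this range.

-0.34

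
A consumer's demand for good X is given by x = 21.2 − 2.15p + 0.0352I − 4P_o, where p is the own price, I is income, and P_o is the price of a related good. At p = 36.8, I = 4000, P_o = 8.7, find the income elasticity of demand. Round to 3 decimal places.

First evaluate x: 21.2 − 2.15(36.8) + 0.0352(4000) − 4(8.7) = 21.2 − 79.12 + 140.8 − 34.8 = 48.08.
∂x/∂I = +0.0352, so E_I = 0.0352·(4000/48.08) ≈ 2.928.
E_I > 1: normal good (luxury).

2.928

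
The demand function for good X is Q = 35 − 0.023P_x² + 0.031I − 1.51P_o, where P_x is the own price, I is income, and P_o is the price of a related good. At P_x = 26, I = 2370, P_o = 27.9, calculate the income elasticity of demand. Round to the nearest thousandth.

1.446

First evaluate Q: 35 − 0.023(26)² + 0.031(2370) − 1.51(27.9) = 35 − 15.548 + 73.47 − 42.129 = 50.793.
∂Q/∂I = +0.031, so E_I = 0.031·(2370/50.793) ≈ 1.446.
E_I > 1: normal good (luxury).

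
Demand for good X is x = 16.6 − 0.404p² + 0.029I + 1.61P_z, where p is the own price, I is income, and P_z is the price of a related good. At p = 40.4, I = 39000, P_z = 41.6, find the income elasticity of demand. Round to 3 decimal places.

2.037

Evaluating quantity at (p, I, P_z) gives x = 16.6 − 0.404(40.4)² + 0.029(39000) + 1.61(41.6) = 16.6 − 659.3926 + 1131 + 66.976 = 555.1834.
∂x/∂I = +0.029, so E_I = 0.029·(39000/555.1834) ≈ 2.037.
E_I > 1: normal good (luxury).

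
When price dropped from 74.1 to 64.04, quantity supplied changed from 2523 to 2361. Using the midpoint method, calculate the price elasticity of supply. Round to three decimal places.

0.455

%Δq = (2361 − 2523)/[(2523 + 2361)/2] = -162/2442 ≈ -0.0663.
%ΔP = (64.04 − 74.1)/[(74.1 + 64.04)/2] = -10.06/69.07 ≈ -0.1456.
Arc elasticity E = %Δq/%ΔP ≈ -0.0663/-0.1456 ≈ 0.455.
|E| < 1: supply is inelastic over this range.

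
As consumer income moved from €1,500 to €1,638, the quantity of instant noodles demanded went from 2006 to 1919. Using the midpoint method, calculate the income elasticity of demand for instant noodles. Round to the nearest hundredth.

-0.50

%ΔQ = (1919 − 2006)/[(2006+1919)/2] = -87/1962.5 ≈ -0.0443.
%ΔM = (1,638 − 1,500)/[(1,500+1,638)/2] = 138/1569 ≈ 0.0880.
E_I = %ΔQ/%ΔM ≈ -0.50.
E_I < 0: inferior good.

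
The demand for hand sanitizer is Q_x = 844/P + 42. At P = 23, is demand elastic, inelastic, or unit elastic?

inelastic

At P = 23, Q_x = 78.6957.
dQ_x/dP = −844/P² = −1.5955.
Point elasticity E = (dQ_x/dP)·(P/Q_x) = -1.5955 × 23/78.6957 ≈ -0.466.
|E| ≈ 0.466 < 1, so demand is inelastic.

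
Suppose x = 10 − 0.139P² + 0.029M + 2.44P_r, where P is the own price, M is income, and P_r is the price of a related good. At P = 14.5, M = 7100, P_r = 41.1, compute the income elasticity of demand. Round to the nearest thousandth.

0.718

x = 10 − 0.139(14.5)² + 0.029(7100) + 2.44(41.1) = 10 − 29.2248 + 205.9 + 100.284 = 286.9593.
∂x/∂M = +0.029, so E_I = 0.029·(7100/286.9593) ≈ 0.718.
E_I ∈ (0,1): normal good (necessity).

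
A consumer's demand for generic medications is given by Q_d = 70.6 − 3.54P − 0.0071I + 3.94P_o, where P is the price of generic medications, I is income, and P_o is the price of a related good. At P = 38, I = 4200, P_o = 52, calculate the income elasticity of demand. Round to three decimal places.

Substituting, Q_d = 70.6 − 3.54(38) − 0.0071(4200) + 3.94(52) = 70.6 − 134.52 − 29.82 + 204.88 = 111.14.
∂Q_d/∂I = −0.0071, so E_I = -0.0071·(4200/111.14) ≈ -0.268.
E_I < 0: inferior good.

-0.268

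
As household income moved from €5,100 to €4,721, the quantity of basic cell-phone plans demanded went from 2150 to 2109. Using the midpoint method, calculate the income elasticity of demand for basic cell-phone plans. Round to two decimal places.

%ΔQ = (2109 − 2150)/[(2150+2109)/2] = -41/2129.5 ≈ -0.0193.
%ΔI = (4,721 − 5,100)/[(5,100+4,721)/2] = -379/4910.5 ≈ -0.0772.
E_I = %ΔQ/%ΔI ≈ 0.25.
E_I ∈ (0,1): normal good (necessity).

0.25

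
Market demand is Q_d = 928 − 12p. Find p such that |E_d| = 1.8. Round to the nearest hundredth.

49.71

Set −bp/(a − bp) = −1.8 ⇒ bp = 1.8(a − bp) ⇒ bp(1+1.8) = 1.8·a.
p = 1.8·928/(12·2.8) ≈ 49.71.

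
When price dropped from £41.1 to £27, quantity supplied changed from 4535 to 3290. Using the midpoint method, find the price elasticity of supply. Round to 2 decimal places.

%Δq = (3290 − 4535)/[(4535 + 3290)/2] = -1245/3912.5 ≈ -0.3182.
%Δp = (27 − 41.1)/[(41.1 + 27)/2] = -14.1/34.05 ≈ -0.4141.
Arc elasticity E = %Δq/%Δp ≈ -0.3182/-0.4141 ≈ 0.77.
|E| < 1: supply is inelastic over this range.

0.77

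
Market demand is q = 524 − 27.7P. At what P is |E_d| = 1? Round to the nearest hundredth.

9.46

For linear demand q = a − bP, E = −bP/(a − bP). |E| = 1 ⇒ bP = a − bP ⇒ P = a/(2b).
P = 524/(2·27.7) ≈ 9.46.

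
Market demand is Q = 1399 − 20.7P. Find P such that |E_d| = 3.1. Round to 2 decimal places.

Set −bP/(a − bP) = −3.1 ⇒ bP = 3.1(a − bP) ⇒ bP(1+3.1) = 3.1·a.
P = 3.1·1399/(20.7·4.1) ≈ 51.10.

51.10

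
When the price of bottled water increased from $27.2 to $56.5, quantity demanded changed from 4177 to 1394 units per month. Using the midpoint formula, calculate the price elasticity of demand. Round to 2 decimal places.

-1.43

%ΔQ = (1394 − 4177)/[(4177 + 1394)/2] = -2783/2785.5 ≈ -0.9991.
%Δp = (56.5 − 27.2)/[(27.2 + 56.5)/2] = 29.3/41.85 ≈ 0.7001.
Arc elasticity E = %ΔQ/%Δp ≈ -0.9991/0.7001 ≈ -1.43.
|E| > 1: demand is elastic over this range.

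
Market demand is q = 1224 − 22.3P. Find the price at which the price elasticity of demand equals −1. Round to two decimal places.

For linear demand q = a − bP, E = −bP/(a − bP). |E| = 1 ⇒ bP = a − bP ⇒ P = a/(2b).
P = 1224/(2·22.3) ≈ 27.44.

27.44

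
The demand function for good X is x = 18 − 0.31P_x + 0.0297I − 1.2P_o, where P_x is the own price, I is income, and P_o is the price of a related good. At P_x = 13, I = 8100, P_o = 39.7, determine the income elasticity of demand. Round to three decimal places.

Evaluating quantity at (P_x, I, P_o) gives x = 18 − 0.31(13) + 0.0297(8100) − 1.2(39.7) = 18 − 4.03 + 240.57 − 47.64 = 206.9.
∂x/∂I = +0.0297, so E_I = 0.0297·(8100/206.9) ≈ 1.163.
E_I > 1: normal good (luxury).

1.163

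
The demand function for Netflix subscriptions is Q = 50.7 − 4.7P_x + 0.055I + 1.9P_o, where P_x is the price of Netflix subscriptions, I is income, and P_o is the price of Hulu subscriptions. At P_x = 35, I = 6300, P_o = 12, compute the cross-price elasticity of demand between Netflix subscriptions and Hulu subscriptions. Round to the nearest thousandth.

Evaluating quantity at (P_x, I, P_o) gives Q = 50.7 − 4.7(35) + 0.055(6300) + 1.9(12) = 50.7 − 164.5 + 346.5 + 22.8 = 255.5.
∂Q/∂P_o = +1.9, so E_xy = 1.9·(12/255.5) ≈ 0.089.
E_xy > 0: the goods are substitutes.

0.089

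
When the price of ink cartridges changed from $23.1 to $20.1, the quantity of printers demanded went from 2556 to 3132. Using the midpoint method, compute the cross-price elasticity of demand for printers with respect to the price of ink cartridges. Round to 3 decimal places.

-1.458

%ΔQ_x = (3132 − 2556)/[(2556+3132)/2] = 576/2844 ≈ 0.2025.
%ΔP_y = (20.1 − 23.1)/[(23.1+20.1)/2] ≈ -0.1389.
E_xy = 0.2025/-0.1389 ≈ -1.458.
E_xy < 0, so printers and ink cartridges are complements.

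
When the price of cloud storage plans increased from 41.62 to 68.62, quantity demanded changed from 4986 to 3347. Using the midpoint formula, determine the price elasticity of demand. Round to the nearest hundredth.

-0.80

%Δq = (3347 − 4986)/[(4986 + 3347)/2] = -1639/4166.5 ≈ -0.3934.
%ΔP = (68.62 − 41.62)/[(41.62 + 68.62)/2] = 27/55.12 ≈ 0.4898.
Arc elasticity E = %Δq/%ΔP ≈ -0.3934/0.4898 ≈ -0.80.
|E| < 1: demand is inelastic over this range.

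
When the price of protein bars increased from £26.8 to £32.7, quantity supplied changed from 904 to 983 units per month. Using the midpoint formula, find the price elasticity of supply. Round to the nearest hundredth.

%ΔQ = (983 − 904)/[(904 + 983)/2] = 79/943.5 ≈ 0.0837.
%ΔP = (32.7 − 26.8)/[(26.8 + 32.7)/2] = 5.9/29.75 ≈ 0.1983.
Arc elasticity E = %ΔQ/%ΔP ≈ 0.0837/0.1983 ≈ 0.42.
|E| < 1: supply is inelastic over this range.

0.42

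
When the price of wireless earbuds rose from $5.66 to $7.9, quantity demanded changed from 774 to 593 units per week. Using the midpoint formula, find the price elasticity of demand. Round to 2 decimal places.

%ΔQ = (593 − 774)/[(774 + 593)/2] = -181/683.5 ≈ -0.2648.
%ΔP = (7.9 − 5.66)/[(5.66 + 7.9)/2] = 2.24/6.78 ≈ 0.3304.
Arc elasticity E = %ΔQ/%ΔP ≈ -0.2648/0.3304 ≈ -0.80.
|E| < 1: demand is inelastic over this range.

-0.80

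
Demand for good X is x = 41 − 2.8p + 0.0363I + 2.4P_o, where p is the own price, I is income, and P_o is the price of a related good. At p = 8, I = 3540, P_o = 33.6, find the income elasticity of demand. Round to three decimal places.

x = 41 − 2.8(8) + 0.0363(3540) + 2.4(33.6) = 41 − 22.4 + 128.502 + 80.64 = 227.742.
∂x/∂I = +0.0363, so E_I = 0.0363·(3540/227.742) ≈ 0.564.
E_I ∈ (0,1): normal good (necessity).

0.564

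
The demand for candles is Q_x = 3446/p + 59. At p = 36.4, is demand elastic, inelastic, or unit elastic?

At p = 36.4, Q_x = 153.6703.
dQ_x/dp = −3446/p² = −2.6008.
Point elasticity E = (dQ_x/dp)·(p/Q_x) = -2.6008 × 36.4/153.6703 ≈ -0.616.
|E| ≈ 0.616 < 1, so demand is inelastic.

inelastic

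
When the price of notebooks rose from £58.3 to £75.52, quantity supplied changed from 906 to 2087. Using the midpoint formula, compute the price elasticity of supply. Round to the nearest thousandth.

%ΔQ = (2087 − 906)/[(906 + 2087)/2] = 1181/1496.5 ≈ 0.7892.
%Δp = (75.52 − 58.3)/[(58.3 + 75.52)/2] = 17.22/66.91 ≈ 0.2574.
Arc elasticity E = %ΔQ/%Δp ≈ 0.7892/0.2574 ≈ 3.066.
|E| > 1: supply is elastic over this range.

3.066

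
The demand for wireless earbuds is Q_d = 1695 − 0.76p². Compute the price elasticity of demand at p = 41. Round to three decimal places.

At p = 41, Q_d = 417.44.
dQ_d/dp = −2·0.76·p = −62.32.
Point elasticity E = (dQ_d/dp)·(p/Q_d) = -62.32 × 41/417.44 ≈ -6.121.
|E| > 1, so demand is elastic at this price.

-6.121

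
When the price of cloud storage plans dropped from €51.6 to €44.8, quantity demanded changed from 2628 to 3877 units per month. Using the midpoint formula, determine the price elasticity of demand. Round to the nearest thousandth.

%Δq = (3877 − 2628)/[(2628 + 3877)/2] = 1249/3252.5 ≈ 0.3840.
%Δp = (44.8 − 51.6)/[(51.6 + 44.8)/2] = -6.8/48.2 ≈ -0.1411.
Arc elasticity E = %Δq/%Δp ≈ 0.3840/-0.1411 ≈ -2.722.
|E| > 1: demand is elastic over this range.

-2.722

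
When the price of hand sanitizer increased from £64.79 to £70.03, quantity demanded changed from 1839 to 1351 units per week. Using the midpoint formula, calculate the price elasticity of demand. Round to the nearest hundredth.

%ΔQ = (1351 − 1839)/[(1839 + 1351)/2] = -488/1595 ≈ -0.3060.
%ΔP = (70.03 − 64.79)/[(64.79 + 70.03)/2] = 5.24/67.41 ≈ 0.0777.
Arc elasticity E = %ΔQ/%ΔP ≈ -0.3060/0.0777 ≈ -3.94.
|E| > 1: demand is elastic over this range.

-3.94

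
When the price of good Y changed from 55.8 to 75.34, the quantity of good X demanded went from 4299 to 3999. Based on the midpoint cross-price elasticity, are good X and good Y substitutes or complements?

complements

%ΔQ_x = (3999 − 4299)/[(4299+3999)/2] = -300/4149 ≈ -0.0723.
%ΔP_y = (75.34 − 55.8)/[(55.8+75.34)/2] ≈ 0.2980.
E_xy = -0.0723/0.2980 ≈ -0.243.
E_xy < 0, so the goods are complements.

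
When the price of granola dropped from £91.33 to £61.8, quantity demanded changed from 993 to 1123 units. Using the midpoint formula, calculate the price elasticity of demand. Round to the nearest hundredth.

-0.32

%Δq = (1123 − 993)/[(993 + 1123)/2] = 130/1058 ≈ 0.1229.
%Δp = (61.8 − 91.33)/[(91.33 + 61.8)/2] = -29.53/76.565 ≈ -0.3857.
Arc elasticity E = %Δq/%Δp ≈ 0.1229/-0.3857 ≈ -0.32.
|E| < 1: demand is inelastic over this range.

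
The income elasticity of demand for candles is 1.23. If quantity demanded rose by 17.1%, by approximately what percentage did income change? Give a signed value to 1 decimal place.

13.9

%ΔQ ≈ E × %ΔI ⇒ %ΔI = %ΔQ / E = (17.1%)/(1.23) ≈ 13.9%.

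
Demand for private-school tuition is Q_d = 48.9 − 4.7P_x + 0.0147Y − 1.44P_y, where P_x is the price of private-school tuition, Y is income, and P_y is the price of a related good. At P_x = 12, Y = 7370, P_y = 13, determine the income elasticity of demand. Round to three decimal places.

At the given point, Q_d = 48.9 − 4.7(12) + 0.0147(7370) − 1.44(13) = 48.9 − 56.4 + 108.339 − 18.72 = 82.119.
∂Q_d/∂Y = +0.0147, so E_I = 0.0147·(7370/82.119) ≈ 1.319.
E_I > 1: normal good (luxury).

1.319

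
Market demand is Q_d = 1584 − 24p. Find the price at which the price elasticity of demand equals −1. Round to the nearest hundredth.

For linear demand Q_d = a − bp, E = −bp/(a − bp). |E| = 1 ⇒ bp = a − bp ⇒ p = a/(2b).
p = 1584/(2·24) = 33.00.

33.00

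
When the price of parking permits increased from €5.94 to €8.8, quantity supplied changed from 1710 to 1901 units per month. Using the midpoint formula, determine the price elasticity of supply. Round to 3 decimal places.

0.273

%ΔQ = (1901 − 1710)/[(1710 + 1901)/2] = 191/1805.5 ≈ 0.1058.
%ΔP = (8.8 − 5.94)/[(5.94 + 8.8)/2] = 2.86/7.37 ≈ 0.3881.
Arc elasticity E = %ΔQ/%ΔP ≈ 0.1058/0.3881 ≈ 0.273.
|E| < 1: supply is inelastic over this range.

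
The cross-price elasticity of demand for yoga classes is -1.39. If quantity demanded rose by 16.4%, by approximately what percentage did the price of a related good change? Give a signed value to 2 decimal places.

%ΔQ ≈ E × %ΔP_y ⇒ %ΔP_y = %ΔQ / E = (16.4%)/(-1.39) ≈ -11.80%.

-11.80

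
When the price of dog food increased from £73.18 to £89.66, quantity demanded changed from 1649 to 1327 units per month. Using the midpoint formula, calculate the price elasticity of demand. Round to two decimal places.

%Δq = (1327 − 1649)/[(1649 + 1327)/2] = -322/1488 ≈ -0.2164.
%ΔP = (89.66 − 73.18)/[(73.18 + 89.66)/2] = 16.48/81.42 ≈ 0.2024.
Arc elasticity E = %Δq/%ΔP ≈ -0.2164/0.2024 ≈ -1.07.
|E| > 1: demand is elastic over this range.

-1.07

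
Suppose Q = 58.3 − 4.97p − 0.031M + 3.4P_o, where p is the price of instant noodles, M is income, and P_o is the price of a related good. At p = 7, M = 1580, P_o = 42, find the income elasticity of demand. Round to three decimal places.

At the given point, Q = 58.3 − 4.97(7) − 0.031(1580) + 3.4(42) = 58.3 − 34.79 − 48.98 + 142.8 = 117.33.
∂Q/∂M = −0.031, so E_I = -0.031·(1580/117.33) ≈ -0.417.
E_I < 0: inferior good.

-0.417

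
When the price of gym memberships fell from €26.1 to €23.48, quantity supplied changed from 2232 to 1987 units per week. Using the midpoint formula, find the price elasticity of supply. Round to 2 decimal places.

1.10

%Δq = (1987 − 2232)/[(2232 + 1987)/2] = -245/2109.5 ≈ -0.1161.
%Δp = (23.48 − 26.1)/[(26.1 + 23.48)/2] = -2.62/24.79 ≈ -0.1057.
Arc elasticity E = %Δq/%Δp ≈ -0.1161/-0.1057 ≈ 1.10.
|E| > 1: supply is elastic over this range.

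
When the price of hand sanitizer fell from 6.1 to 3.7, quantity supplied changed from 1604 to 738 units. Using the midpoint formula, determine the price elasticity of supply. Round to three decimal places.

1.510

%Δq = (738 − 1604)/[(1604 + 738)/2] = -866/1171 ≈ -0.7395.
%ΔP = (3.7 − 6.1)/[(6.1 + 3.7)/2] = -2.4/4.9 ≈ -0.4898.
Arc elasticity E = %Δq/%ΔP ≈ -0.7395/-0.4898 ≈ 1.510.
|E| > 1: supply is elastic over this range.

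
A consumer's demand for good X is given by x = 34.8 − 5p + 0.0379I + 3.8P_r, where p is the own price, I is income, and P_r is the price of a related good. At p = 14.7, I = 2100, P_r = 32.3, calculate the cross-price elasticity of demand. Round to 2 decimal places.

0.75

x = 34.8 − 5(14.7) + 0.0379(2100) + 3.8(32.3) = 34.8 − 73.5 + 79.59 + 122.74 = 163.63.
∂x/∂P_r = +3.8, so E_xy = 3.8·(32.3/163.63) ≈ 0.75.
E_xy > 0: the goods are substitutes.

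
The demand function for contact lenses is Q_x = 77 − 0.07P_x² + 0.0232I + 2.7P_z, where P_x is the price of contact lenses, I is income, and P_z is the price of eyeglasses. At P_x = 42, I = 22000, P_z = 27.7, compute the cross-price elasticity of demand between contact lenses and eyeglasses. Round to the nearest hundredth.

At the given point, Q_x = 77 − 0.07(42)² + 0.0232(22000) + 2.7(27.7) = 77 − 123.48 + 510.4 + 74.79 = 538.71.
∂Q_x/∂P_z = +2.7, so E_xy = 2.7·(27.7/538.71) ≈ 0.14.
E_xy > 0: the goods are substitutes.

0.14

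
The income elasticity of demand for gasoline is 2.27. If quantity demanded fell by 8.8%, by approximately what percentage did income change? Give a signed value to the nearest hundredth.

-3.88

%ΔQ ≈ E × %ΔI ⇒ %ΔI = %ΔQ / E = (-8.8%)/(2.27) ≈ -3.88%.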